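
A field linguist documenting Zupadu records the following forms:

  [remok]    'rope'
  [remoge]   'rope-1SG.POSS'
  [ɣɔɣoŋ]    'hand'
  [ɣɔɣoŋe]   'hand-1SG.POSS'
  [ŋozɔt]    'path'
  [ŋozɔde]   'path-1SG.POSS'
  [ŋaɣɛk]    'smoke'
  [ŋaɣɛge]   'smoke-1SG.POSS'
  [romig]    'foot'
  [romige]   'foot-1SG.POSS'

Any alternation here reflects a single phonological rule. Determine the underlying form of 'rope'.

The root 'rope' surfaces as [remok] and [remoge], with a stem-final [k] ~ [g] alternation.
But 'foot' keeps [g] in both environments ([romig], [romige]), so there is no rule changing /g/ to [k] in isolation.
Therefore /k/ is basic and [g] is derived by intervocalic voicing (voiceless stops become voiced between vowels).

/remok/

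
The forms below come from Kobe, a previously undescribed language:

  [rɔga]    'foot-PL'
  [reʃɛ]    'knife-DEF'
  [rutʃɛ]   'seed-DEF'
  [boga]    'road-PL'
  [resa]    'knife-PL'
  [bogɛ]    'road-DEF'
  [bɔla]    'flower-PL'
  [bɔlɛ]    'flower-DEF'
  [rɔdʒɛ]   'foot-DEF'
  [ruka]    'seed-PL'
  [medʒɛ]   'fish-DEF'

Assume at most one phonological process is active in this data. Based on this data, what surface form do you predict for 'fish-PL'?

[mega]

In [rɔdʒɛ] and [rɔga] the final segment of 'foot' alternates: [dʒ] ~ [g].
If /g/ were underlying and a rule turned it into [dʒ] before the DEF suffix, 'road' would also alternate; but it has [g] in both [bogɛ] and [boga].
The underlying segment must be /dʒ/; palato-alveolar /tʃ/, /dʒ/ and /ʃ/ become [k], [g] and [s] when no front vowel follows, yielding [g] there.
From [medʒɛ] the stem 'fish' is /medʒ/; when no front vowel follows this yields [mega].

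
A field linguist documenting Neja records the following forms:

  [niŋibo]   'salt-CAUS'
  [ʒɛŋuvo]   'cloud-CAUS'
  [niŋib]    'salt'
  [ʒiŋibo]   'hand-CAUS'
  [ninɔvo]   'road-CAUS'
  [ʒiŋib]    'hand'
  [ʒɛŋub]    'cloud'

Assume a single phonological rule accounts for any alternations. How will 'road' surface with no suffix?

In [ʒɛŋuvo] and [ʒɛŋub] the final segment of 'cloud' alternates: [v] ~ [b].
Compare 'hand', with invariant [b] in [ʒiŋibo] and [ʒiŋib]: an analysis with underlying /b/ and a rule producing [v] before the CAUS suffix would wrongly predict alternation here too.
The underlying segment must be /v/; voiced fricatives become stops word-finally, yielding [b] there.
From [ninɔvo] the stem 'road' is /ninɔv/; word-finally this yields [ninɔb].

[ninɔb]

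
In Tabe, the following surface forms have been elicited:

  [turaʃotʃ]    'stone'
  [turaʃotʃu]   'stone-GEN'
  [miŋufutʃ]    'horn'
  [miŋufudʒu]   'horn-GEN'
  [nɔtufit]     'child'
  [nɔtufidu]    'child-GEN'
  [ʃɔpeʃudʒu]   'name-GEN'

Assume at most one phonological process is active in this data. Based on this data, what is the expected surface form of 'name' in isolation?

[ʃɔpeʃutʃ]

In [miŋufutʃ] and [miŋufudʒu] the final segment of 'horn' alternates: [tʃ] ~ [dʒ].
The stem 'stone' ([turaʃotʃ], [turaʃotʃu]) shows [tʃ] unchanged in both environments, so [tʃ] cannot be basic with [dʒ] derived before the GEN suffix.
The underlying segment must be /dʒ/; voiced obstruents become voiceless word-finally, yielding [tʃ] there.
The one attested form of 'name', [ʃɔpeʃudʒu], shows underlying /ʃɔpeʃudʒ/. Applying the same rule word-finally gives [ʃɔpeʃutʃ].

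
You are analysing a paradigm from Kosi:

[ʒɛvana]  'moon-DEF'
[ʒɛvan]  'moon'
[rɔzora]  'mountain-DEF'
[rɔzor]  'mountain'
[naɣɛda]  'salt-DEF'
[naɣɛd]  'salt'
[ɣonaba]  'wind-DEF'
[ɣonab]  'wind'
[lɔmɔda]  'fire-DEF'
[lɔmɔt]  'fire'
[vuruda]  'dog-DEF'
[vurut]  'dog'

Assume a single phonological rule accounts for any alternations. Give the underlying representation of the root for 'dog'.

The stem for 'dog' ends in [d] in [vuruda] but [t] in [vurut].
Compare 'salt', with invariant [d] in [naɣɛda] and [naɣɛd]: an analysis with underlying /d/ and a rule producing [t] in isolation would wrongly predict alternation here too.
So /t/ is underlying, and a rule of intervocalic voicing — voiceless stops become voiced between vowels — gives [d].

/vurut/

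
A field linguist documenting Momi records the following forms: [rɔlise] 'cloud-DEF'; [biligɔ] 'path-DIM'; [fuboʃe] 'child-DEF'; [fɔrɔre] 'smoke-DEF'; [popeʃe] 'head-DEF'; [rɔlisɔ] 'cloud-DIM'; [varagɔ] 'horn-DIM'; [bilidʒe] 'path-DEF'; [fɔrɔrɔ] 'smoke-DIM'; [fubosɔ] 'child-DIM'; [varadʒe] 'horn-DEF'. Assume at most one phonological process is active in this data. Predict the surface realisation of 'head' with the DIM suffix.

[popesɔ]

The root 'child' surfaces as [fuboʃe] and [fubosɔ], with a stem-final [ʃ] ~ [s] alternation.
If /s/ were underlying and a rule turned it into [ʃ] before the DEF suffix, 'cloud' would also alternate; but it has [s] in both [rɔlise] and [rɔlisɔ].
The underlying segment must be /ʃ/; palato-alveolar /dʒ/ and /ʃ/ become [g] and [s] when no front vowel follows, yielding [s] there.
The one attested form of 'head', [popeʃe], shows underlying /popeʃ/. Applying the same rule when no front vowel follows gives [popesɔ].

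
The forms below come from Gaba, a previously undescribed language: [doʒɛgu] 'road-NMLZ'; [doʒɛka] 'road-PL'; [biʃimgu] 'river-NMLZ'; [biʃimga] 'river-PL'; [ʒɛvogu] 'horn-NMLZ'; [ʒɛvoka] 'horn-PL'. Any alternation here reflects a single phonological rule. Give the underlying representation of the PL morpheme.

The PL suffix surfaces as [-ga] and [-ka], depending on the final segment of the stem.
The NMLZ suffix, which begins with [g], is invariant after every stem; so [g] is not altered by any rule here.
The PL suffix is therefore /-ka/ underlyingly, with post-nasal voicing: voiceless stops become voiced after a nasal.

/-ka/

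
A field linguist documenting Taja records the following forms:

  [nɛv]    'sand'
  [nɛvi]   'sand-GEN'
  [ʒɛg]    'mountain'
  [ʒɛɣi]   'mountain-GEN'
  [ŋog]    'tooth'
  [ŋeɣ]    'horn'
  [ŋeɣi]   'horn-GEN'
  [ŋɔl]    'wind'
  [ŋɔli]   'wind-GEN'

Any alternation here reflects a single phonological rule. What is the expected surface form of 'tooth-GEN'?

The stem for 'mountain' ends in [g] in [ʒɛg] but [ɣ] in [ʒɛɣi].
But 'horn' keeps [ɣ] in both environments ([ŋeɣ], [ŋeɣi]), so there is no rule changing /ɣ/ to [g] in isolation.
The alternation reflects intervocalic spirantization: voiced stops become fricatives between vowels. /g/ is underlying.
The one attested form of 'tooth', [ŋog], shows underlying /ŋog/. Applying the same rule between vowels gives [ŋoɣi].

[ŋoɣi]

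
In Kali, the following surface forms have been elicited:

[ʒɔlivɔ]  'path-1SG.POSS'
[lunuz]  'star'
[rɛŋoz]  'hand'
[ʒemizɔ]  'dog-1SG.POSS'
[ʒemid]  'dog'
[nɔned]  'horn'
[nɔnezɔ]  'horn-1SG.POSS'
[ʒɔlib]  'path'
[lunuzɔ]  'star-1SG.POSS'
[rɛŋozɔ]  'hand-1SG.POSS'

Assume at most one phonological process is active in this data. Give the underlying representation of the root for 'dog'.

'dog' shows [d] ~ [z] at the end of the stem ([ʒemid] vs [ʒemizɔ]).
If /z/ were underlying and a rule turned it into [d] in isolation, 'star' would also alternate; but it has [z] in both [lunuz] and [lunuzɔ].
The alternation reflects intervocalic spirantization: voiced stops become fricatives between vowels. /d/ is underlying.
So 'dog' = /ʒemid/.

/ʒemid/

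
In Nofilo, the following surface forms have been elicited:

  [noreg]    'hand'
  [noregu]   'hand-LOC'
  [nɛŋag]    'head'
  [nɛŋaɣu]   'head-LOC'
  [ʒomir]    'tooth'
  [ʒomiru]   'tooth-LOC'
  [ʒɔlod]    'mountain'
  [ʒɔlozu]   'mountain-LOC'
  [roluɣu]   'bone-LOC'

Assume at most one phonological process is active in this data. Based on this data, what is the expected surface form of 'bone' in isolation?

The stem for 'head' ends in [g] in [nɛŋag] but [ɣ] in [nɛŋaɣu].
The stem 'hand' ([noreg], [noregu]) shows [g] unchanged in both environments, so [g] cannot be basic with [ɣ] derived before the LOC suffix.
The underlying segment must be /ɣ/; voiced fricatives become stops word-finally, yielding [g] there.
The one attested form of 'bone', [roluɣu], shows underlying /roluɣ/. Applying the same rule word-finally gives [rolug].

[rolug]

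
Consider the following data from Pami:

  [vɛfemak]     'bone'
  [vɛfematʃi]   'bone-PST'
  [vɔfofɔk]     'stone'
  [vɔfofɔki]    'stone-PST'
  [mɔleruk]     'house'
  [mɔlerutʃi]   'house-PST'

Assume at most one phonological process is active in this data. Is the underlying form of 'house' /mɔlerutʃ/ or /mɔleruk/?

/mɔlerutʃ/

In [mɔleruk] and [mɔlerutʃi] the final segment of 'house' alternates: [k] ~ [tʃ].
Compare 'stone', with invariant [k] in [vɔfofɔk] and [vɔfofɔki]: an analysis with underlying /k/ and a rule producing [tʃ] before the PST suffix would wrongly predict alternation here too.
So /tʃ/ is underlying, and a rule of depalatalization — palato-alveolar /tʃ/ becomes [k] when no front vowel follows — gives [k].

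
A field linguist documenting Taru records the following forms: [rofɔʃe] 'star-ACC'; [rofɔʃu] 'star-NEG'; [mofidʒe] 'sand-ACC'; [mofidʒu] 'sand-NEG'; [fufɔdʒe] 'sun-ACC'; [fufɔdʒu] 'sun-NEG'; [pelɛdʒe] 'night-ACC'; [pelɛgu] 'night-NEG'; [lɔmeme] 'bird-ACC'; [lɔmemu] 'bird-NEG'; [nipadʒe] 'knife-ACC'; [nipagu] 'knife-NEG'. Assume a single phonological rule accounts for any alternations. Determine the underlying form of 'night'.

/pelɛg/

In [pelɛdʒe] and [pelɛgu] the final segment of 'night' alternates: [dʒ] ~ [g].
The stem 'sand' ([mofidʒe], [mofidʒu]) shows [dʒ] unchanged in both environments, so [dʒ] cannot be basic with [g] derived before the NEG suffix.
So /g/ is underlying, and a rule of palatalization before a front vowel — /g/ becomes palato-alveolar [dʒ] before a front vowel — gives [dʒ].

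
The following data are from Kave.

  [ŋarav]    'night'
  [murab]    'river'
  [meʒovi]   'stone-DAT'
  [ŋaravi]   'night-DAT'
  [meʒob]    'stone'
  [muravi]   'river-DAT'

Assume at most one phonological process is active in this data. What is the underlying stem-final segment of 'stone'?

/b/

'stone' shows [v] ~ [b] at the end of the stem ([meʒovi] vs [meʒob]).
The stem 'night' ([ŋaravi], [ŋarav]) shows [v] unchanged in both environments, so [v] cannot be basic with [b] derived in isolation.
The underlying segment must be /b/; voiced stops become fricatives between vowels, yielding [v] there.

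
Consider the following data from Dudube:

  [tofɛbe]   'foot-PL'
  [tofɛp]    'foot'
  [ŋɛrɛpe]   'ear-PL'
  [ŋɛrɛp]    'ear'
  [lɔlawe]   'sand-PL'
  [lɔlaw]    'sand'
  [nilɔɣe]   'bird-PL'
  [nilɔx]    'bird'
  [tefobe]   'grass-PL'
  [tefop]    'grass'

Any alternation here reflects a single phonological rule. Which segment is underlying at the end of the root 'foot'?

/b/

'foot' shows [b] ~ [p] at the end of the stem ([tofɛbe] vs [tofɛp]).
But 'ear' keeps [p] in both environments ([ŋɛrɛpe], [ŋɛrɛp]), so there is no rule changing /p/ to [b] before the PL suffix.
Therefore /b/ is basic and [p] is derived by word-final obstruent devoicing (voiced obstruents become voiceless word-finally).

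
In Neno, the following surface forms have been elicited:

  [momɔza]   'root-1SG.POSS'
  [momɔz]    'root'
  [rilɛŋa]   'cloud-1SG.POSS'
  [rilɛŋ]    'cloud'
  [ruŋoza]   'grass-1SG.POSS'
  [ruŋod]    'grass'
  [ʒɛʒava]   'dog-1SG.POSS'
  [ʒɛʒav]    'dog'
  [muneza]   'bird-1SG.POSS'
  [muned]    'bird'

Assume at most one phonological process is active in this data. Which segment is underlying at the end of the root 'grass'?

The stem for 'grass' ends in [z] in [ruŋoza] but [d] in [ruŋod].
Compare 'root', with invariant [z] in [momɔza] and [momɔz]: an analysis with underlying /z/ and a rule producing [d] in isolation would wrongly predict alternation here too.
Therefore /d/ is basic and [z] is derived by intervocalic spirantization (voiced stops become fricatives between vowels).

/d/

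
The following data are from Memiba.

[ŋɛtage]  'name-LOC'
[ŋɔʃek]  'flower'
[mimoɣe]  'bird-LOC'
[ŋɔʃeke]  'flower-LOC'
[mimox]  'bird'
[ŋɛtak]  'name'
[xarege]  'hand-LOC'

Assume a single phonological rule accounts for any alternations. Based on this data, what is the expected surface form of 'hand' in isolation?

[xarek]

In [ŋɛtage] and [ŋɛtak] the final segment of 'name' alternates: [g] ~ [k].
If /k/ were underlying and a rule turned it into [g] before the LOC suffix, 'flower' would also alternate; but it has [k] in both [ŋɔʃeke] and [ŋɔʃek].
Therefore /g/ is basic and [k] is derived by word-final obstruent devoicing (voiced obstruents become voiceless word-finally).
From [xarege] the stem 'hand' is /xareg/; word-finally this yields [xarek].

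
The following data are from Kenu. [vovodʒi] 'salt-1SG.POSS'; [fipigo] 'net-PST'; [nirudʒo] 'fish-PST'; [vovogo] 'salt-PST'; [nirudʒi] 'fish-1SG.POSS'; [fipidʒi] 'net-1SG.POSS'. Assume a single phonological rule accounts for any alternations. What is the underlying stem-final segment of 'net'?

The stem for 'net' ends in [g] in [fipigo] but [dʒ] in [fipidʒi].
But 'fish' keeps [dʒ] in both environments ([nirudʒo], [nirudʒi]), so there is no rule changing /dʒ/ to [g] before the PST suffix.
So /g/ is underlying, and a rule of palatalization before a front vowel — /g/ becomes palato-alveolar [dʒ] before a front vowel — gives [dʒ].

/g/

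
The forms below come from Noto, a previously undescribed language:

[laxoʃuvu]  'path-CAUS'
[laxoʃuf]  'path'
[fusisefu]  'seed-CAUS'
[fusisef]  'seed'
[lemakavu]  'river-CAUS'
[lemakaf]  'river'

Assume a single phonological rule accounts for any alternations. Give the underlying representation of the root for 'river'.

/lemakav/

The root 'river' surfaces as [lemakavu] and [lemakaf], with a stem-final [v] ~ [f] alternation.
Compare 'seed', with invariant [f] in [fusisefu] and [fusisef]: an analysis with underlying /f/ and a rule producing [v] before the CAUS suffix would wrongly predict alternation here too.
Therefore /v/ is basic and [f] is derived by word-final obstruent devoicing (voiced obstruents become voiceless word-finally).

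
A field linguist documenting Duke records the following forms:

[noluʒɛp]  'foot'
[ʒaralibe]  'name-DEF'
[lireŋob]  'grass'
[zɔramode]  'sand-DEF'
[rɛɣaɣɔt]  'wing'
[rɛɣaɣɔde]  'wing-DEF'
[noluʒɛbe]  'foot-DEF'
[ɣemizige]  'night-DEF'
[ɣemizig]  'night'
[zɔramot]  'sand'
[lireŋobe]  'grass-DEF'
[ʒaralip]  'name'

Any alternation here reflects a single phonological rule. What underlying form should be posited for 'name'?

In [ʒaralibe] and [ʒaralip] the final segment of 'name' alternates: [b] ~ [p].
If /b/ were underlying and a rule turned it into [p] in isolation, 'grass' would also alternate; but it has [b] in both [lireŋobe] and [lireŋob].
Therefore /p/ is basic and [b] is derived by intervocalic voicing (voiceless stops become voiced between vowels).

/ʒaralip/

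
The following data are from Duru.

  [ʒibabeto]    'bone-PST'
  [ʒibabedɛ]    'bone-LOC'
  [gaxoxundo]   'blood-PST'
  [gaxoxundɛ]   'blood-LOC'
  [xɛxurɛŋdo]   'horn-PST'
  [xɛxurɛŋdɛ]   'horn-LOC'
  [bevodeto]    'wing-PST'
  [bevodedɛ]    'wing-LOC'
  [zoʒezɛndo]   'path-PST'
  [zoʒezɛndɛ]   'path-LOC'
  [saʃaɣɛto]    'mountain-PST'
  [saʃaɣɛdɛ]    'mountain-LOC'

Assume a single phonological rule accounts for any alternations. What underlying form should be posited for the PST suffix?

/-to/

The PST morpheme has two allomorphs, [-do] and [-to].
By contrast the LOC suffix keeps its initial [d] throughout — that segment must be underlying.
The PST suffix is therefore /-to/ underlyingly, with post-nasal voicing: voiceless stops become voiced after a nasal.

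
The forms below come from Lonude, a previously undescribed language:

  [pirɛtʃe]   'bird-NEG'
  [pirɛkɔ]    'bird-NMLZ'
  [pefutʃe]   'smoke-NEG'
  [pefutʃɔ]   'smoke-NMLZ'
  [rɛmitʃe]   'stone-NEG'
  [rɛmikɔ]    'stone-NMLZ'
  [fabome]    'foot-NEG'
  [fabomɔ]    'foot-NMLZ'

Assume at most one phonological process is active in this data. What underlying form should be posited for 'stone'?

The stem for 'stone' ends in [tʃ] in [rɛmitʃe] but [k] in [rɛmikɔ].
But 'smoke' keeps [tʃ] in both environments ([pefutʃe], [pefutʃɔ]), so there is no rule changing /tʃ/ to [k] before the NMLZ suffix.
The alternation reflects palatalization before a front vowel: /k/ becomes palato-alveolar [tʃ] before a front vowel. /k/ is underlying.

/rɛmik/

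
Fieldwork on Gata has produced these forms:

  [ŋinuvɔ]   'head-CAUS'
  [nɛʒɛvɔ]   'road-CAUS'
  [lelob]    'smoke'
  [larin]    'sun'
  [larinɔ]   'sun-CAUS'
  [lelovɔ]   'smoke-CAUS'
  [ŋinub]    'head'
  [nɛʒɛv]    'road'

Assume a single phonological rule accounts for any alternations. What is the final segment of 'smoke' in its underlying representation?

The stem for 'smoke' ends in [b] in [lelob] but [v] in [lelovɔ].
But 'road' keeps [v] in both environments ([nɛʒɛv], [nɛʒɛvɔ]), so there is no rule changing /v/ to [b] in isolation.
The underlying segment must be /b/; voiced stops become fricatives between vowels, yielding [v] there.

/b/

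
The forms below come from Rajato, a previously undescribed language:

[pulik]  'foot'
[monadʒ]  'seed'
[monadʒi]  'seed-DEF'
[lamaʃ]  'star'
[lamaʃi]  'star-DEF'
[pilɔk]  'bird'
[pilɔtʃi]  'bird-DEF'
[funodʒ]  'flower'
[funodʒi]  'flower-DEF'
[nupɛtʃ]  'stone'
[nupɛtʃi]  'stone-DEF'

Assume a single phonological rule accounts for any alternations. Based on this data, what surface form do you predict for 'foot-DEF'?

The root 'bird' surfaces as [pilɔk] and [pilɔtʃi], with a stem-final [k] ~ [tʃ] alternation.
But 'stone' keeps [tʃ] in both environments ([nupɛtʃ], [nupɛtʃi]), so there is no rule changing /tʃ/ to [k] in isolation.
The alternation reflects palatalization before a front vowel: /k/ becomes palato-alveolar [tʃ] before a front vowel. /k/ is underlying.
From [pulik] the stem 'foot' is /pulik/; before a front vowel this yields [pulitʃi].

[pulitʃi]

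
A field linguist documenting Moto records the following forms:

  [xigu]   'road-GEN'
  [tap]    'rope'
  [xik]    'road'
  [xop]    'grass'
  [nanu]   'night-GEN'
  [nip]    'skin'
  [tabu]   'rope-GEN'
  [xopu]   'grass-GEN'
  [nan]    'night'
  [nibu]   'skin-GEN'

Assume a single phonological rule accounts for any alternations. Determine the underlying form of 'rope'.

'rope' shows [p] ~ [b] at the end of the stem ([tap] vs [tabu]).
If /p/ were underlying and a rule turned it into [b] before the GEN suffix, 'grass' would also alternate; but it has [p] in both [xop] and [xopu].
So /b/ is underlying, and a rule of word-final obstruent devoicing — voiced obstruents become voiceless word-finally — gives [p].
Hence 'rope' is /tab/ underlyingly.

/tab/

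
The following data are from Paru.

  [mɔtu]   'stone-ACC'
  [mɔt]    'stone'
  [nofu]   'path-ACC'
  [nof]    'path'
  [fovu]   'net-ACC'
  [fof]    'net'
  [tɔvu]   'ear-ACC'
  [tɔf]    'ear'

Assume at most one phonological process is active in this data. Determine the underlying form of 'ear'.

/tɔv/

The root 'ear' surfaces as [tɔvu] and [tɔf], with a stem-final [v] ~ [f] alternation.
The stem 'path' ([nofu], [nof]) shows [f] unchanged in both environments, so [f] cannot be basic with [v] derived before the ACC suffix.
The underlying segment must be /v/; voiced obstruents become voiceless word-finally, yielding [f] there.
So 'ear' = /tɔv/.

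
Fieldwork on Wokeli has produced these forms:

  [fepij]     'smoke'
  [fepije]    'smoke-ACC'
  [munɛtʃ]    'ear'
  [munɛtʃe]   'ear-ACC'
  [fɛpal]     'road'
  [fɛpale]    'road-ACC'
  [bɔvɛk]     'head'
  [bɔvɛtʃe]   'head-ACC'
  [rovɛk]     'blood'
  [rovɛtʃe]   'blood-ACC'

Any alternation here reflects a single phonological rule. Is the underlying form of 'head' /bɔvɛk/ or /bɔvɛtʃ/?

In [bɔvɛk] and [bɔvɛtʃe] the final segment of 'head' alternates: [k] ~ [tʃ].
If /tʃ/ were underlying and a rule turned it into [k] in isolation, 'ear' would also alternate; but it has [tʃ] in both [munɛtʃ] and [munɛtʃe].
Therefore /k/ is basic and [tʃ] is derived by palatalization before a front vowel (/k/ becomes palato-alveolar [tʃ] before a front vowel).

/bɔvɛk/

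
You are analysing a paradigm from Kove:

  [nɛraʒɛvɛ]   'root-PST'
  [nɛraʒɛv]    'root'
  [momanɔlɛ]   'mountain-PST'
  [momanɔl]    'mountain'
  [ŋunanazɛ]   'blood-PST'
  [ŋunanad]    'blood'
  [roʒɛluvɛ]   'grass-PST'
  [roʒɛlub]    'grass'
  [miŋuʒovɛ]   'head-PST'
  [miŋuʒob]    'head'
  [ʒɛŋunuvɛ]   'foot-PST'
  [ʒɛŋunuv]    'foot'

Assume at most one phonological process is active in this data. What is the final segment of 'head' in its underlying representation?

/b/

In [miŋuʒovɛ] and [miŋuʒob] the final segment of 'head' alternates: [v] ~ [b].
Compare 'foot', with invariant [v] in [ʒɛŋunuvɛ] and [ʒɛŋunuv]: an analysis with underlying /v/ and a rule producing [b] in isolation would wrongly predict alternation here too.
So /b/ is underlying, and a rule of intervocalic spirantization — voiced stops become fricatives between vowels — gives [v].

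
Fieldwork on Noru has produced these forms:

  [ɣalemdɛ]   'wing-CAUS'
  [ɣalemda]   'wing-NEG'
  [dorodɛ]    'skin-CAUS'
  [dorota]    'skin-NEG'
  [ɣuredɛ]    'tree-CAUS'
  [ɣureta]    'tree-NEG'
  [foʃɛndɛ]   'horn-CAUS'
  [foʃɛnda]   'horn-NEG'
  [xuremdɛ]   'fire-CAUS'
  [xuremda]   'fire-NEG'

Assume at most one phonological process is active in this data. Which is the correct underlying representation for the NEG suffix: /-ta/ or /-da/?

/-ta/

The NEG morpheme has two allomorphs, [-da] and [-ta].
By contrast the CAUS suffix keeps its initial [d] throughout — that segment must be underlying.
The NEG suffix is therefore /-ta/ underlyingly, with post-nasal voicing: voiceless stops become voiced after a nasal.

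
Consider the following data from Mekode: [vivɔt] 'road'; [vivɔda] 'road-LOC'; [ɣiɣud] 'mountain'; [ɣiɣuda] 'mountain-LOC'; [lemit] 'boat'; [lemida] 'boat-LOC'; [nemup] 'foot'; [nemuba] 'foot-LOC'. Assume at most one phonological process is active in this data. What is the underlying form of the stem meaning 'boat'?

The root 'boat' surfaces as [lemit] and [lemida], with a stem-final [t] ~ [d] alternation.
Compare 'mountain', with invariant [d] in [ɣiɣud] and [ɣiɣuda]: an analysis with underlying /d/ and a rule producing [t] in isolation would wrongly predict alternation here too.
So /t/ is underlying, and a rule of intervocalic voicing — voiceless stops become voiced between vowels — gives [d].

/lemit/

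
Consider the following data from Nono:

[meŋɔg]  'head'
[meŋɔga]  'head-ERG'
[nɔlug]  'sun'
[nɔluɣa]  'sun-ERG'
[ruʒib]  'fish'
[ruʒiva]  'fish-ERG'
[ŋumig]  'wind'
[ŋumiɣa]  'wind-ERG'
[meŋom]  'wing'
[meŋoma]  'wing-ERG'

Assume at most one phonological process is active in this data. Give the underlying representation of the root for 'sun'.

In [nɔlug] and [nɔluɣa] the final segment of 'sun' alternates: [g] ~ [ɣ].
But 'head' keeps [g] in both environments ([meŋɔg], [meŋɔga]), so there is no rule changing /g/ to [ɣ] before the ERG suffix.
So /ɣ/ is underlying, and a rule of word-final hardening — voiced fricatives become stops word-finally — gives [g].
Hence 'sun' is /nɔluɣ/ underlyingly.

/nɔluɣ/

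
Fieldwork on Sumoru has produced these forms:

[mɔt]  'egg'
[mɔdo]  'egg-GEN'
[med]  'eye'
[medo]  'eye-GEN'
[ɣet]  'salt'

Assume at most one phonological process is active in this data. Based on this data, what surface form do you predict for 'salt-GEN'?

In [mɔt] and [mɔdo] the final segment of 'egg' alternates: [t] ~ [d].
The stem 'eye' ([med], [medo]) shows [d] unchanged in both environments, so [d] cannot be basic with [t] derived in isolation.
So /t/ is underlying, and a rule of intervocalic voicing — voiceless stops become voiced between vowels — gives [d].
The one attested form of 'salt', [ɣet], shows underlying /ɣet/. Applying the same rule between vowels gives [ɣedo].

[ɣedo]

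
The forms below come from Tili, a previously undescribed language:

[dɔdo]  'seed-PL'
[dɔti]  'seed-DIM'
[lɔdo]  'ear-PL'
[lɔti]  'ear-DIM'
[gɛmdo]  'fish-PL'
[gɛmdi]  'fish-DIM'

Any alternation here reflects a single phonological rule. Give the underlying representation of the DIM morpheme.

The DIM morpheme has two allomorphs, [-di] and [-ti].
By contrast the PL suffix keeps its initial [d] throughout — that segment must be underlying.
So the underlying form is /-ti/, and voiceless stops become voiced after a nasal.

/-ti/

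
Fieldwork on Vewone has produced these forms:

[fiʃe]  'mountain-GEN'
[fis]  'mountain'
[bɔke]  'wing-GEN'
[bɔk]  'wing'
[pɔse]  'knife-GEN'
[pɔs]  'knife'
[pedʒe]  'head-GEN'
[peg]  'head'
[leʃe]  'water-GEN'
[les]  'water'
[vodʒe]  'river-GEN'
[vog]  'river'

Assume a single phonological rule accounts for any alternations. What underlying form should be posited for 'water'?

The root 'water' surfaces as [leʃe] and [les], with a stem-final [ʃ] ~ [s] alternation.
Compare 'knife', with invariant [s] in [pɔse] and [pɔs]: an analysis with underlying /s/ and a rule producing [ʃ] before the GEN suffix would wrongly predict alternation here too.
So /ʃ/ is underlying, and a rule of depalatalization — palato-alveolar /dʒ/ and /ʃ/ become [g] and [s] when no front vowel follows — gives [s].

/leʃ/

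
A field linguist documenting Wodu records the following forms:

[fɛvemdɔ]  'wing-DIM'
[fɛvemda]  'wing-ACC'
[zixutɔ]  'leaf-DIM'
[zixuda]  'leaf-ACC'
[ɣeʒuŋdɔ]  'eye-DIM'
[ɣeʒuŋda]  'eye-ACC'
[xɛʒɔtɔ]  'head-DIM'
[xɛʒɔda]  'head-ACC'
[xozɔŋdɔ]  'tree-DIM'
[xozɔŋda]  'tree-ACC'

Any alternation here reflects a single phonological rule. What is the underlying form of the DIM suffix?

The DIM morpheme has two allomorphs, [-dɔ] and [-tɔ].
By contrast the ACC suffix keeps its initial [d] throughout — that segment must be underlying.
The DIM suffix is therefore /-tɔ/ underlyingly, with post-nasal voicing: voiceless stops become voiced after a nasal.

/-tɔ/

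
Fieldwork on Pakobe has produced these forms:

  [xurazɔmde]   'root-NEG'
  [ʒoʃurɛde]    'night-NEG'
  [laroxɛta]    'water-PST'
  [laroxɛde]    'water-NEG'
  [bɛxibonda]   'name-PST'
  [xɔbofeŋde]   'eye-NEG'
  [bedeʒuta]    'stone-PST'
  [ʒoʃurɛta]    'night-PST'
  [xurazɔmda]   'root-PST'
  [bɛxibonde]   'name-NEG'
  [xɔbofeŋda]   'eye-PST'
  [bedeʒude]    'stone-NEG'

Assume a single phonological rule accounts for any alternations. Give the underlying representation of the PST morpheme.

The PST suffix surfaces as [-da] and [-ta], depending on the final segment of the stem.
By contrast the NEG suffix keeps its initial [d] throughout — that segment must be underlying.
So the underlying form is /-ta/, and voiceless stops become voiced after a nasal.

/-ta/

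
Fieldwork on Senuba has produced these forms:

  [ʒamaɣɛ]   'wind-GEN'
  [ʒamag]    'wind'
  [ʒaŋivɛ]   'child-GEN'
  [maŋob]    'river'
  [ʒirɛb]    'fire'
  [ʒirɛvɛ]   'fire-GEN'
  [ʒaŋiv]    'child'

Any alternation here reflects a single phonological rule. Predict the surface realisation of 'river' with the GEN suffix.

[maŋovɛ]

'fire' shows [b] ~ [v] at the end of the stem ([ʒirɛb] vs [ʒirɛvɛ]).
If /v/ were underlying and a rule turned it into [b] in isolation, 'child' would also alternate; but it has [v] in both [ʒaŋiv] and [ʒaŋivɛ].
Therefore /b/ is basic and [v] is derived by intervocalic spirantization (voiced stops become fricatives between vowels).
The one attested form of 'river', [maŋob], shows underlying /maŋob/. Applying the same rule between vowels gives [maŋovɛ].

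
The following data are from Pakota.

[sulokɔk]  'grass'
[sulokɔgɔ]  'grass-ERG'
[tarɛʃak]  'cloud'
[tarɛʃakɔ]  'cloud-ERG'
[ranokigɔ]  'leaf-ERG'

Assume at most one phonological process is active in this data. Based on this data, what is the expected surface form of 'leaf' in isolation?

'grass' shows [k] ~ [g] at the end of the stem ([sulokɔk] vs [sulokɔgɔ]).
But 'cloud' keeps [k] in both environments ([tarɛʃak], [tarɛʃakɔ]), so there is no rule changing /k/ to [g] before the ERG suffix.
Therefore /g/ is basic and [k] is derived by word-final obstruent devoicing (voiced obstruents become voiceless word-finally).
From [ranokigɔ] the stem 'leaf' is /ranokig/; word-finally this yields [ranokik].

[ranokik]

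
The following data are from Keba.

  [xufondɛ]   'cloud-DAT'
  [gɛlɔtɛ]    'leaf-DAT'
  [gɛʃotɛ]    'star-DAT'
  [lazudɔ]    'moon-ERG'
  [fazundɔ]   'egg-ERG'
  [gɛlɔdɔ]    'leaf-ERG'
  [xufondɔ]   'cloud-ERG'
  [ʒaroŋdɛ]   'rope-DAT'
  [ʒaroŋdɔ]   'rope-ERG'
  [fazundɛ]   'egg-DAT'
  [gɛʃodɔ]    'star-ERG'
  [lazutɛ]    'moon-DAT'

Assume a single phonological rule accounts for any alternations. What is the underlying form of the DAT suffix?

/-tɛ/

The DAT suffix surfaces as [-dɛ] and [-tɛ], depending on the final segment of the stem.
By contrast the ERG suffix keeps its initial [d] throughout — that segment must be underlying.
So the underlying form is /-tɛ/, and voiceless stops become voiced after a nasal.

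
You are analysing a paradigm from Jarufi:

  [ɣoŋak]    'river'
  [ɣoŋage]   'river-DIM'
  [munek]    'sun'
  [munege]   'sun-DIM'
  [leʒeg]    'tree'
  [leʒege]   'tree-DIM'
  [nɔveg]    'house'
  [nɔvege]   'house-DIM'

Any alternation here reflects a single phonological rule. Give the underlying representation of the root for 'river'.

/ɣoŋak/

The root 'river' surfaces as [ɣoŋak] and [ɣoŋage], with a stem-final [k] ~ [g] alternation.
If /g/ were underlying and a rule turned it into [k] in isolation, 'tree' would also alternate; but it has [g] in both [leʒeg] and [leʒege].
The underlying segment must be /k/; voiceless stops become voiced between vowels, yielding [g] there.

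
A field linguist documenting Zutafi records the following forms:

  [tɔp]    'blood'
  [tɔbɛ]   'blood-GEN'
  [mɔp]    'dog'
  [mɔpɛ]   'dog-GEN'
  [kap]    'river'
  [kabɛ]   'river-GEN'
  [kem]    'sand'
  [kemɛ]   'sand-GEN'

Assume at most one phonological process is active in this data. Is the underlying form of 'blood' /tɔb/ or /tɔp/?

The stem for 'blood' ends in [p] in [tɔp] but [b] in [tɔbɛ].
If /p/ were underlying and a rule turned it into [b] before the GEN suffix, 'dog' would also alternate; but it has [p] in both [mɔp] and [mɔpɛ].
So /b/ is underlying, and a rule of word-final obstruent devoicing — voiced obstruents become voiceless word-finally — gives [p].

/tɔb/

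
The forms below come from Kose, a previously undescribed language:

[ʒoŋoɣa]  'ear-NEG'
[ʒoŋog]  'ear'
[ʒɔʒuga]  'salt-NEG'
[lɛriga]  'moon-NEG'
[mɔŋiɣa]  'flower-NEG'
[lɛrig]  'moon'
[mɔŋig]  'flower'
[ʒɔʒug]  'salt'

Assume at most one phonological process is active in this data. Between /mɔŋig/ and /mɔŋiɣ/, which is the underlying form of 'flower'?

The stem for 'flower' ends in [g] in [mɔŋig] but [ɣ] in [mɔŋiɣa].
The stem 'moon' ([lɛrig], [lɛriga]) shows [g] unchanged in both environments, so [g] cannot be basic with [ɣ] derived before the NEG suffix.
So /ɣ/ is underlying, and a rule of word-final hardening — voiced fricatives become stops word-finally — gives [g].

/mɔŋiɣ/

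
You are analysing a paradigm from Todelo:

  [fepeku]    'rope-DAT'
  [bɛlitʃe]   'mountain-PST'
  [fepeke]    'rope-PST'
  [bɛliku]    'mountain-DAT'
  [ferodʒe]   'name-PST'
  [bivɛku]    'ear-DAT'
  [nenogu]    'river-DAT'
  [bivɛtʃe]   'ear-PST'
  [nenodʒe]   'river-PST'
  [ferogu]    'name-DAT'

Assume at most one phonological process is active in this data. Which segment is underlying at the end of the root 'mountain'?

/tʃ/

The stem for 'mountain' ends in [k] in [bɛliku] but [tʃ] in [bɛlitʃe].
But 'rope' keeps [k] in both environments ([fepeku], [fepeke]), so there is no rule changing /k/ to [tʃ] before the PST suffix.
So /tʃ/ is underlying, and a rule of depalatalization — palato-alveolar /tʃ/ and /dʒ/ become [k] and [g] when no front vowel follows — gives [k].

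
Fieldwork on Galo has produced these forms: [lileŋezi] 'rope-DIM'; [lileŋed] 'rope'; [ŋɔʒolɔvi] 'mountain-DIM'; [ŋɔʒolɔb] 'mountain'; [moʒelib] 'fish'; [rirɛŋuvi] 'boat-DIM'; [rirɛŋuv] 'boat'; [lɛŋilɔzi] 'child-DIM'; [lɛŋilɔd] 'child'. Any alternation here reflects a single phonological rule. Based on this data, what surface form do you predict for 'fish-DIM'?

[moʒelivi]

'mountain' shows [v] ~ [b] at the end of the stem ([ŋɔʒolɔvi] vs [ŋɔʒolɔb]).
The stem 'boat' ([rirɛŋuvi], [rirɛŋuv]) shows [v] unchanged in both environments, so [v] cannot be basic with [b] derived in isolation.
The underlying segment must be /b/; voiced stops become fricatives between vowels, yielding [v] there.
From [moʒelib] the stem 'fish' is /moʒelib/; between vowels this yields [moʒelivi].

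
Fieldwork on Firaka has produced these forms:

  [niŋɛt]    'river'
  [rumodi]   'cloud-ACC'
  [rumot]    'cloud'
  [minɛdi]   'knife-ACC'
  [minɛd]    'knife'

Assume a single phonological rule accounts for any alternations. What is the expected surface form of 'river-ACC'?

'cloud' shows [d] ~ [t] at the end of the stem ([rumodi] vs [rumot]).
If /d/ were underlying and a rule turned it into [t] in isolation, 'knife' would also alternate; but it has [d] in both [minɛdi] and [minɛd].
The underlying segment must be /t/; voiceless stops become voiced between vowels, yielding [d] there.
From [niŋɛt] the stem 'river' is /niŋɛt/; between vowels this yields [niŋɛdi].

[niŋɛdi]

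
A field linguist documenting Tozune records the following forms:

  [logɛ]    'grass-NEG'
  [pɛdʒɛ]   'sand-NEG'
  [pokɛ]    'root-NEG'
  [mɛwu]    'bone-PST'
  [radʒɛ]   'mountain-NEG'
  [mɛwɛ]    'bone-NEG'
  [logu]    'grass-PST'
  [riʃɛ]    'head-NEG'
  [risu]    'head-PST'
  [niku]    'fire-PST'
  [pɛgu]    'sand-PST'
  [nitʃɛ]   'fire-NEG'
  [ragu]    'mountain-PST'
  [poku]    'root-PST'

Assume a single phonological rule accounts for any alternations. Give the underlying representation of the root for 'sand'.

/pɛdʒ/

'sand' shows [dʒ] ~ [g] at the end of the stem ([pɛdʒɛ] vs [pɛgu]).
Compare 'grass', with invariant [g] in [logɛ] and [logu]: an analysis with underlying /g/ and a rule producing [dʒ] before the NEG suffix would wrongly predict alternation here too.
Therefore /dʒ/ is basic and [g] is derived by depalatalization (palato-alveolar /tʃ/, /dʒ/ and /ʃ/ become [k], [g] and [s] when no front vowel follows).
Hence 'sand' is /pɛdʒ/ underlyingly.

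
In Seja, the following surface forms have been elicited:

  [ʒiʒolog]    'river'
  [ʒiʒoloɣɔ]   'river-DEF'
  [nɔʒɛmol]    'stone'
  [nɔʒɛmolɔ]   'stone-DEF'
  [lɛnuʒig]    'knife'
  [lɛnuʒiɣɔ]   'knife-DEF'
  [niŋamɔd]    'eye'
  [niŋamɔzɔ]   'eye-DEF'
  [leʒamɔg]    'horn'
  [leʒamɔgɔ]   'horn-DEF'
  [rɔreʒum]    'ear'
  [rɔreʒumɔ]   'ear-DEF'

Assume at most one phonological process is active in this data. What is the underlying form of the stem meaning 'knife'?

The stem for 'knife' ends in [g] in [lɛnuʒig] but [ɣ] in [lɛnuʒiɣɔ].
The stem 'horn' ([leʒamɔg], [leʒamɔgɔ]) shows [g] unchanged in both environments, so [g] cannot be basic with [ɣ] derived before the DEF suffix.
So /ɣ/ is underlying, and a rule of word-final hardening — voiced fricatives become stops word-finally — gives [g].

/lɛnuʒiɣ/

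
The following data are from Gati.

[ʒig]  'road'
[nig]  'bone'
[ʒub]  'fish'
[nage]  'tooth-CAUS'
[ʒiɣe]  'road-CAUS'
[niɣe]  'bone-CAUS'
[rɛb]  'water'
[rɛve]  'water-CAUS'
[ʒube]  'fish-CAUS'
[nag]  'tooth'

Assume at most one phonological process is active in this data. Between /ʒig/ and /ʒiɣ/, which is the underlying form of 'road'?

In [ʒig] and [ʒiɣe] the final segment of 'road' alternates: [g] ~ [ɣ].
The stem 'tooth' ([nag], [nage]) shows [g] unchanged in both environments, so [g] cannot be basic with [ɣ] derived before the CAUS suffix.
Therefore /ɣ/ is basic and [g] is derived by word-final hardening (voiced fricatives become stops word-finally).

/ʒiɣ/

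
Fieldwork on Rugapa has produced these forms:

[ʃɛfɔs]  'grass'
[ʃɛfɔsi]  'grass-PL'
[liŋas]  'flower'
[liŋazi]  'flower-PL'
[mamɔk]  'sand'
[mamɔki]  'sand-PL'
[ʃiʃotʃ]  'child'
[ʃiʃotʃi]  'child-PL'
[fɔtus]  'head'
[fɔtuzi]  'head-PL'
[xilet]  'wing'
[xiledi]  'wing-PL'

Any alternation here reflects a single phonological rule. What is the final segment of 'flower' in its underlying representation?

'flower' shows [s] ~ [z] at the end of the stem ([liŋas] vs [liŋazi]).
The stem 'grass' ([ʃɛfɔs], [ʃɛfɔsi]) shows [s] unchanged in both environments, so [s] cannot be basic with [z] derived before the PL suffix.
So /z/ is underlying, and a rule of word-final obstruent devoicing — voiced obstruents become voiceless word-finally — gives [s].

/z/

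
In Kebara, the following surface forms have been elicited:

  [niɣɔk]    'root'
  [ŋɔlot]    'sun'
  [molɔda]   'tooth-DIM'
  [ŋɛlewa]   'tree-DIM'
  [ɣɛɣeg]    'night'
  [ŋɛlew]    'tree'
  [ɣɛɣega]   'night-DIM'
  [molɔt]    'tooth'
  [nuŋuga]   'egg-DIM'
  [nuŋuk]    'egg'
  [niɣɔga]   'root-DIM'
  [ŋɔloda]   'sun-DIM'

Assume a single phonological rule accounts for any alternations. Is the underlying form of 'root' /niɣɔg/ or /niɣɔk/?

/niɣɔk/

The root 'root' surfaces as [niɣɔk] and [niɣɔga], with a stem-final [k] ~ [g] alternation.
The stem 'night' ([ɣɛɣeg], [ɣɛɣega]) shows [g] unchanged in both environments, so [g] cannot be basic with [k] derived in isolation.
The underlying segment must be /k/; voiceless stops become voiced between vowels, yielding [g] there.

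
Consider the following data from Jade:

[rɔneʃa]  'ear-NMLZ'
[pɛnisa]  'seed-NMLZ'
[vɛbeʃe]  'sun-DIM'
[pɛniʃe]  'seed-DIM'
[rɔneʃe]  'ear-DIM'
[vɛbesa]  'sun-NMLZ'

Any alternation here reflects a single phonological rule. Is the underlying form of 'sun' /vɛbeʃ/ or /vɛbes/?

/vɛbes/

The stem for 'sun' ends in [ʃ] in [vɛbeʃe] but [s] in [vɛbesa].
If /ʃ/ were underlying and a rule turned it into [s] before the NMLZ suffix, 'ear' would also alternate; but it has [ʃ] in both [rɔneʃe] and [rɔneʃa].
The underlying segment must be /s/; /s/ becomes palato-alveolar [ʃ] before a front vowel, yielding [ʃ] there.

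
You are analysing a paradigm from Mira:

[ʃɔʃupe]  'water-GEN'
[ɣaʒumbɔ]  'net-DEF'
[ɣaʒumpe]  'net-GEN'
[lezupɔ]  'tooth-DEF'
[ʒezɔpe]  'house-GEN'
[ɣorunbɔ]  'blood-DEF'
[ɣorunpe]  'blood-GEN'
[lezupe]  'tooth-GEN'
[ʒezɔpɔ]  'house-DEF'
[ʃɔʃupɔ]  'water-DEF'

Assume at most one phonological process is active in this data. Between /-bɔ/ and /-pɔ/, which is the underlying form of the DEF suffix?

/-bɔ/

The DEF suffix surfaces as [-bɔ] and [-pɔ], depending on the final segment of the stem.
The GEN suffix, which begins with [p], is invariant after every stem; so [p] is not altered by any rule here.
The DEF suffix is therefore /-bɔ/ underlyingly, with post-vocalic devoicing: voiced stops become voiceless after a vowel.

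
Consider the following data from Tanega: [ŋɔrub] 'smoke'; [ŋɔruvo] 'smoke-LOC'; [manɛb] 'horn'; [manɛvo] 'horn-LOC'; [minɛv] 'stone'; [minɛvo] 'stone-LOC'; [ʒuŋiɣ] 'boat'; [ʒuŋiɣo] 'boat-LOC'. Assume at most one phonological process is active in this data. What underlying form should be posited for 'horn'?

/manɛb/

The stem for 'horn' ends in [b] in [manɛb] but [v] in [manɛvo].
The stem 'stone' ([minɛv], [minɛvo]) shows [v] unchanged in both environments, so [v] cannot be basic with [b] derived in isolation.
Therefore /b/ is basic and [v] is derived by intervocalic spirantization (voiced stops become fricatives between vowels).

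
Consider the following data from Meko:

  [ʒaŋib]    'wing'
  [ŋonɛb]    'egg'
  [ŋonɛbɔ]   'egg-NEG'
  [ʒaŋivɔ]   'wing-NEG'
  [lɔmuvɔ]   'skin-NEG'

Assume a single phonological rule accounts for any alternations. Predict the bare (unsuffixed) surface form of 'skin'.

In [ʒaŋib] and [ʒaŋivɔ] the final segment of 'wing' alternates: [b] ~ [v].
But 'egg' keeps [b] in both environments ([ŋonɛb], [ŋonɛbɔ]), so there is no rule changing /b/ to [v] before the NEG suffix.
The underlying segment must be /v/; voiced fricatives become stops word-finally, yielding [b] there.
The one attested form of 'skin', [lɔmuvɔ], shows underlying /lɔmuv/. Applying the same rule word-finally gives [lɔmub].

[lɔmub]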